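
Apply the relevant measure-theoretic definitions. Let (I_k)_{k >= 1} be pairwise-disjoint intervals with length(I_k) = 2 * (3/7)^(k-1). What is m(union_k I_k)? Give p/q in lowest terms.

By countable additivity of the Lebesgue measure on pairwise disjoint measurable sets,
  m(union_{k >= 1} I_k) = sum_{k >= 1} m(I_k) = sum_{k >= 1} a * r^(k-1),
  with a = 2 and r = 3/7.
Since 0 < r = 3/7 < 1, the geometric series converges:
  sum_{k >= 1} a * r^(k-1) = a / (1 - r).
  = 2 / (1 - 3/7)
  = 2 / (4/7)
  = 7/2.

7/2


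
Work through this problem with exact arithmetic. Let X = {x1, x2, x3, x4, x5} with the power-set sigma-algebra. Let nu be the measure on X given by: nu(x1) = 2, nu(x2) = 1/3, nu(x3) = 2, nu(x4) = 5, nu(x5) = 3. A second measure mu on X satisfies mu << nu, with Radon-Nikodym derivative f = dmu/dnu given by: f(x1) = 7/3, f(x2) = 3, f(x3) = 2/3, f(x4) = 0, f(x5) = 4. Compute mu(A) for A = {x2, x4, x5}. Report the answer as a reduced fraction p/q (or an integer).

By the defining property of the Radon-Nikodym derivative, for every measurable set A,
  mu(A) = integral_A f dnu.
Since nu is a discrete measure concentrated on the atoms of X, the integral over A reduces to the sum
  mu(A) = sum_{x in A} f(x) * nu({x}).
Computing each term:
  x2: f(x2) * nu(x2) = 3 * 1/3 = 1.
  x4: f(x4) * nu(x4) = 0 * 5 = 0.
  x5: f(x5) * nu(x5) = 4 * 3 = 12.
Summing: mu(A) = 1 + 0 + 12 = 13.

13


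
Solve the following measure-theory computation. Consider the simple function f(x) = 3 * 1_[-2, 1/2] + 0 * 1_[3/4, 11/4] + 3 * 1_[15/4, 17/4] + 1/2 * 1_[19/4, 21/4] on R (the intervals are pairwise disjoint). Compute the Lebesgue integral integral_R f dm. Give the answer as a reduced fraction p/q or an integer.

For a simple function f = sum_i c_i * 1_{A_i} with disjoint A_i,
  integral f dm = sum_i c_i * m(A_i).
Lengths of the A_i:
  m(A_1) = 1/2 - (-2) = 5/2.
  m(A_2) = 11/4 - 3/4 = 2.
  m(A_3) = 17/4 - 15/4 = 1/2.
  m(A_4) = 21/4 - 19/4 = 1/2.
Contributions c_i * m(A_i):
  (3) * (5/2) = 15/2.
  (0) * (2) = 0.
  (3) * (1/2) = 3/2.
  (1/2) * (1/2) = 1/4.
Total: 15/2 + 0 + 3/2 + 1/4 = 37/4.

37/4


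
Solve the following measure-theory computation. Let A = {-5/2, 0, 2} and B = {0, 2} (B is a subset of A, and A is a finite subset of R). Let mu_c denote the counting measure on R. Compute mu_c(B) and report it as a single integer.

Counting measure assigns mu_c(E) = |E| (number of elements) when E is finite.
B has 2 element(s), so mu_c(B) = 2.

2


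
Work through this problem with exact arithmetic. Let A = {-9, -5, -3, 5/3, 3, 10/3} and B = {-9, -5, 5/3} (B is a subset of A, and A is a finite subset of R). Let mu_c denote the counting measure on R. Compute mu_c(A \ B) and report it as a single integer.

Counting measure assigns mu_c(E) = |E| (number of elements) when E is finite. For B subset A, A \ B is the set of elements of A not in B, so |A \ B| = |A| - |B|.
|A| = 6, |B| = 3, so mu_c(A \ B) = 6 - 3 = 3.

3


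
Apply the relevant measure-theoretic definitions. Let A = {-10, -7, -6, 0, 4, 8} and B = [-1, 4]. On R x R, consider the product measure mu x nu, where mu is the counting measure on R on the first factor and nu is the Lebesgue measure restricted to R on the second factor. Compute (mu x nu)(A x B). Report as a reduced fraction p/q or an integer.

For a measurable rectangle A x B, the product measure satisfies
  (mu x nu)(A x B) = mu(A) * nu(B).
  mu(A) = 6.
  nu(B) = 5.
  (mu x nu)(A x B) = 6 * 5 = 30.

30


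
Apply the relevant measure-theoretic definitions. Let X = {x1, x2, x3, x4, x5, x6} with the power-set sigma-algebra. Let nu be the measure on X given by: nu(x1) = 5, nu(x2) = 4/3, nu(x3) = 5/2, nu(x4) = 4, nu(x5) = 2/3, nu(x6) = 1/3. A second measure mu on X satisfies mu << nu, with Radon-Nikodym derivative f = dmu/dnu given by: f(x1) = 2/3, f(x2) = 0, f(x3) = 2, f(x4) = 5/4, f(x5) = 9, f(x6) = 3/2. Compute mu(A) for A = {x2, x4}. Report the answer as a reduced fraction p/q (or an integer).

By the defining property of the Radon-Nikodym derivative, for every measurable set A,
  mu(A) = integral_A f dnu.
Since nu is a discrete measure concentrated on the atoms of X, the integral over A reduces to the sum
  mu(A) = sum_{x in A} f(x) * nu({x}).
Computing each term:
  x2: f(x2) * nu(x2) = 0 * 4/3 = 0.
  x4: f(x4) * nu(x4) = 5/4 * 4 = 5.
Summing: mu(A) = 0 + 5 = 5.

5


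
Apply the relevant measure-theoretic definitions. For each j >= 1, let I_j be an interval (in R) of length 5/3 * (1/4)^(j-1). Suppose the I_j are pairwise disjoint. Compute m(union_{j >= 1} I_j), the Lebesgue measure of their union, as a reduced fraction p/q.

By countable additivity of the Lebesgue measure on pairwise disjoint measurable sets,
  m(union_{j >= 1} I_j) = sum_{j >= 1} m(I_j) = sum_{j >= 1} a * r^(j-1),
  with a = 5/3 and r = 1/4.
Since 0 < r = 1/4 < 1, the geometric series converges:
  sum_{j >= 1} a * r^(j-1) = a / (1 - r).
  = 5/3 / (1 - 1/4)
  = 5/3 / (3/4)
  = 20/9.

20/9


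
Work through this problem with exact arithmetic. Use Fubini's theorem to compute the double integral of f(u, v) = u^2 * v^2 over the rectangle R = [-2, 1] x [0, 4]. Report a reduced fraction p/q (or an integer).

f(u, v) is a tensor product of a function of u and a function of v, and both factors are bounded continuous (hence Lebesgue integrable) on the rectangle, so Fubini's theorem applies:
  integral_R f d(m x m) = (integral_a1^b1 u^2 du) * (integral_a2^b2 v^2 dv).
Inner integral in u: integral_{-2}^{1} u^2 du = (1^3 - (-2)^3)/3
  = 3.
Inner integral in v: integral_{0}^{4} v^2 dv = (4^3 - 0^3)/3
  = 64/3.
Product: (3) * (64/3) = 64.

64


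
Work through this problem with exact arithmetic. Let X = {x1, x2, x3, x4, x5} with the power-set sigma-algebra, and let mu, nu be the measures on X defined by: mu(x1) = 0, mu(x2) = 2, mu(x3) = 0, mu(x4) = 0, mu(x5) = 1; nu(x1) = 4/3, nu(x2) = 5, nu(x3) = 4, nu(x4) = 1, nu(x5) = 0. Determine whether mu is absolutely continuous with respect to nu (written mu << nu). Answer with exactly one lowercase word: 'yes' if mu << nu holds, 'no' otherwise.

mu << nu means: every nu-null measurable set is also mu-null; equivalently, for every atom x, if nu({x}) = 0 then mu({x}) = 0.
Checking each atom:
  x1: nu = 4/3 > 0 -> no constraint.
  x2: nu = 5 > 0 -> no constraint.
  x3: nu = 4 > 0 -> no constraint.
  x4: nu = 1 > 0 -> no constraint.
  x5: nu = 0, mu = 1 > 0 -> violates mu << nu.
The atom(s) x5 violate the condition (nu = 0 but mu > 0). Therefore mu is NOT absolutely continuous w.r.t. nu.

no


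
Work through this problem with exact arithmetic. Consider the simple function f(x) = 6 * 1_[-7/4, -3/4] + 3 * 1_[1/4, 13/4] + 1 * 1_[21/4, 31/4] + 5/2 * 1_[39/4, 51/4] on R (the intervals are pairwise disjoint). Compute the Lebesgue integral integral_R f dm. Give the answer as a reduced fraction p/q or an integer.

For a simple function f = sum_i c_i * 1_{A_i} with disjoint A_i,
  integral f dm = sum_i c_i * m(A_i).
Lengths of the A_i:
  m(A_1) = -3/4 - (-7/4) = 1.
  m(A_2) = 13/4 - 1/4 = 3.
  m(A_3) = 31/4 - 21/4 = 5/2.
  m(A_4) = 51/4 - 39/4 = 3.
Contributions c_i * m(A_i):
  (6) * (1) = 6.
  (3) * (3) = 9.
  (1) * (5/2) = 5/2.
  (5/2) * (3) = 15/2.
Total: 6 + 9 + 5/2 + 15/2 = 25.

25


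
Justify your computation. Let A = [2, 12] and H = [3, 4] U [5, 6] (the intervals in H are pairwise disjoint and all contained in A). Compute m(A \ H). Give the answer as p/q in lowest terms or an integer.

The ambient interval has length m(A) = 12 - 2 = 10.
Since the holes are disjoint and sit inside A, by finite additivity
  m(H) = sum_i (b_i - a_i), and m(A \ H) = m(A) - m(H).
Computing the hole measures:
  m(H_1) = 4 - 3 = 1.
  m(H_2) = 6 - 5 = 1.
Summed: m(H) = 1 + 1 = 2.
So m(A \ H) = 10 - 2 = 8.

8


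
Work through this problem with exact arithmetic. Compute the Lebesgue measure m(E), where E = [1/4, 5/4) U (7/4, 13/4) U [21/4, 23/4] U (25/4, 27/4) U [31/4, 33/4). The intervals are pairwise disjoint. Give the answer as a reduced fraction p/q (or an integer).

For pairwise disjoint intervals, m(union_i I_i) = sum_i m(I_i),
and m is invariant under swapping open/closed endpoints (single points have measure 0).
So m(E) = sum_i (b_i - a_i).
  I_1 has length 5/4 - 1/4 = 1.
  I_2 has length 13/4 - 7/4 = 3/2.
  I_3 has length 23/4 - 21/4 = 1/2.
  I_4 has length 27/4 - 25/4 = 1/2.
  I_5 has length 33/4 - 31/4 = 1/2.
Summing:
  m(E) = 1 + 3/2 + 1/2 + 1/2 + 1/2 = 4.

4


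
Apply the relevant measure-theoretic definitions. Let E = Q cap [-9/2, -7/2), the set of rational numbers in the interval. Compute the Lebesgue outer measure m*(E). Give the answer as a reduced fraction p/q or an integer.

E = Q cap [-9/2, -7/2) is a subset of Q, which is countable. Enumerate Q = {q_1, q_2, ...}; for any eps > 0, cover q_k by the open interval (q_k - eps/2^(k+1), q_k + eps/2^(k+1)), of length eps/2^k. The total cover length is sum_{k>=1} eps/2^k = eps. Hence m*(E) <= m*(Q) <= eps for every eps > 0, and since outer measure is non-negative, m*(E) = 0.

0


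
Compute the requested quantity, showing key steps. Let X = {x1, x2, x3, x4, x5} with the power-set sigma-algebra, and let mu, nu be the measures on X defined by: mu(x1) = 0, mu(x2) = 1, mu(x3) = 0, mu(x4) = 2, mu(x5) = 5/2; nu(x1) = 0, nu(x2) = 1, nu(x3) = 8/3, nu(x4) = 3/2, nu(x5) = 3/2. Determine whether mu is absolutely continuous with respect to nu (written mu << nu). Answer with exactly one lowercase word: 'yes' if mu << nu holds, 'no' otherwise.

mu << nu means: every nu-null measurable set is also mu-null; equivalently, for every atom x, if nu({x}) = 0 then mu({x}) = 0.
Checking each atom:
  x1: nu = 0, mu = 0 -> consistent with mu << nu.
  x2: nu = 1 > 0 -> no constraint.
  x3: nu = 8/3 > 0 -> no constraint.
  x4: nu = 3/2 > 0 -> no constraint.
  x5: nu = 3/2 > 0 -> no constraint.
No atom violates the condition. Therefore mu << nu.

yes


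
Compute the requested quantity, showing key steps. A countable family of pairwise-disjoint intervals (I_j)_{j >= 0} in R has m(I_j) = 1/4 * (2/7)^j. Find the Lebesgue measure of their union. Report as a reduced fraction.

By countable additivity of the Lebesgue measure on pairwise disjoint measurable sets,
  m(union_{j >= 0} I_j) = sum_{j >= 0} m(I_j) = sum_{j >= 0} a * r^j,
  with a = 1/4 and r = 2/7.
Since 0 < r = 2/7 < 1, the geometric series converges:
  sum_{j >= 0} a * r^j = a / (1 - r).
  = 1/4 / (1 - 2/7)
  = 1/4 / (5/7)
  = 7/20.

7/20


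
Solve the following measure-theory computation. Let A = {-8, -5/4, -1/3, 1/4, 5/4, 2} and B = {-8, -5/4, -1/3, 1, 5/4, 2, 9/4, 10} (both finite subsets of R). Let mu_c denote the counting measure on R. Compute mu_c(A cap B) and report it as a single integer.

Counting measure on a finite set equals cardinality. mu_c(A cap B) = |A cap B| (elements appearing in both).
Enumerating the elements of A that also lie in B gives 5 element(s).
So mu_c(A cap B) = 5.

5


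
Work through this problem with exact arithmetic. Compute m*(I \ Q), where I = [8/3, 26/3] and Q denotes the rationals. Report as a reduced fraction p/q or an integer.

The interval I = [8/3, 26/3] has m(I) = 26/3 - 8/3 = 6 (endpoints are measure-zero, so open/closed/half-open agree). Write I = (I cap Q) u (I \ Q). The rationals in I are countable, so m*(I cap Q) = 0 (cover each rational by intervals whose total length is arbitrarily small). By countable subadditivity m*(I) <= m*(I cap Q) + m*(I \ Q), hence m*(I \ Q) >= m(I) = 6. The reverse inequality m*(I \ Q) <= m*(I) = 6 is trivial since (I \ Q) is a subset of I. Therefore m*(I \ Q) = 6.

6


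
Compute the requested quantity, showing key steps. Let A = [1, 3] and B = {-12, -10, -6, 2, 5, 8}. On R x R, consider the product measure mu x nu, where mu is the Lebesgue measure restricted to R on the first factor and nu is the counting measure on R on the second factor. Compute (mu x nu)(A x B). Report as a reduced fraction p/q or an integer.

For a measurable rectangle A x B, the product measure satisfies
  (mu x nu)(A x B) = mu(A) * nu(B).
  mu(A) = 2.
  nu(B) = 6.
  (mu x nu)(A x B) = 2 * 6 = 12.

12


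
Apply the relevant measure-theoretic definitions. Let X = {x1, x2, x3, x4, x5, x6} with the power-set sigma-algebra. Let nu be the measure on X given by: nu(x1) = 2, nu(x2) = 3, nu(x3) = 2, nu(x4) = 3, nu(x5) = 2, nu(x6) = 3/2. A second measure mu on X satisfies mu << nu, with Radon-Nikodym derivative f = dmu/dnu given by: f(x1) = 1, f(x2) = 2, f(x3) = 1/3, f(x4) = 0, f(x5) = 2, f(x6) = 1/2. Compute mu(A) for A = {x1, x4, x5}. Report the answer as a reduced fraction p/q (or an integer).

By the defining property of the Radon-Nikodym derivative, for every measurable set A,
  mu(A) = integral_A f dnu.
Since nu is a discrete measure concentrated on the atoms of X, the integral over A reduces to the sum
  mu(A) = sum_{x in A} f(x) * nu({x}).
Computing each term:
  x1: f(x1) * nu(x1) = 1 * 2 = 2.
  x4: f(x4) * nu(x4) = 0 * 3 = 0.
  x5: f(x5) * nu(x5) = 2 * 2 = 4.
Summing: mu(A) = 2 + 0 + 4 = 6.

6


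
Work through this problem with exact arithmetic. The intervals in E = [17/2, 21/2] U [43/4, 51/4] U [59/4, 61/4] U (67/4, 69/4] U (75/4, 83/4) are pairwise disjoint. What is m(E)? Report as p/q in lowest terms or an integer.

For pairwise disjoint intervals, m(union_i I_i) = sum_i m(I_i),
and m is invariant under swapping open/closed endpoints (single points have measure 0).
So m(E) = sum_i (b_i - a_i).
  I_1 has length 21/2 - 17/2 = 2.
  I_2 has length 51/4 - 43/4 = 2.
  I_3 has length 61/4 - 59/4 = 1/2.
  I_4 has length 69/4 - 67/4 = 1/2.
  I_5 has length 83/4 - 75/4 = 2.
Summing:
  m(E) = 2 + 2 + 1/2 + 1/2 + 2 = 7.

7


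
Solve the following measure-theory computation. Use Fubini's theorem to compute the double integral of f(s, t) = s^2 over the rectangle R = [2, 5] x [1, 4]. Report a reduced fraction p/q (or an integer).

f(s, t) is a tensor product of a function of s and a function of t, and both factors are bounded continuous (hence Lebesgue integrable) on the rectangle, so Fubini's theorem applies:
  integral_R f d(m x m) = (integral_a1^b1 s^2 ds) * (integral_a2^b2 1 dt).
Inner integral in s: integral_{2}^{5} s^2 ds = (5^3 - 2^3)/3
  = 39.
Inner integral in t: integral_{1}^{4} 1 dt = (4^1 - 1^1)/1
  = 3.
Product: (39) * (3) = 117.

117


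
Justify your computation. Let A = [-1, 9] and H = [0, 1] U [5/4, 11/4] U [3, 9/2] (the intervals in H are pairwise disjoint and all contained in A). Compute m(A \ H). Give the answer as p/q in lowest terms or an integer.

The ambient interval has length m(A) = 9 - (-1) = 10.
Since the holes are disjoint and sit inside A, by finite additivity
  m(H) = sum_i (b_i - a_i), and m(A \ H) = m(A) - m(H).
Computing the hole measures:
  m(H_1) = 1 - 0 = 1.
  m(H_2) = 11/4 - 5/4 = 3/2.
  m(H_3) = 9/2 - 3 = 3/2.
Summed: m(H) = 1 + 3/2 + 3/2 = 4.
So m(A \ H) = 10 - 4 = 6.

6


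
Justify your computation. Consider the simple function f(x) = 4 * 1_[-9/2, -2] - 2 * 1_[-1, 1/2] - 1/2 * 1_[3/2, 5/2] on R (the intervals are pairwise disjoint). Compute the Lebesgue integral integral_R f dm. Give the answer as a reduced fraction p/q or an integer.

For a simple function f = sum_i c_i * 1_{A_i} with disjoint A_i,
  integral f dm = sum_i c_i * m(A_i).
Lengths of the A_i:
  m(A_1) = -2 - (-9/2) = 5/2.
  m(A_2) = 1/2 - (-1) = 3/2.
  m(A_3) = 5/2 - 3/2 = 1.
Contributions c_i * m(A_i):
  (4) * (5/2) = 10.
  (-2) * (3/2) = -3.
  (-1/2) * (1) = -1/2.
Total: 10 - 3 - 1/2 = 13/2.

13/2


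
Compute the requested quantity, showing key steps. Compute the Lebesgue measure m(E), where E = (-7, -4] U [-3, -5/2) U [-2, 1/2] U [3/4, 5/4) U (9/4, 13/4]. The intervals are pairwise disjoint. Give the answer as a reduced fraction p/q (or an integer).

For pairwise disjoint intervals, m(union_i I_i) = sum_i m(I_i),
and m is invariant under swapping open/closed endpoints (single points have measure 0).
So m(E) = sum_i (b_i - a_i).
  I_1 has length -4 - (-7) = 3.
  I_2 has length -5/2 - (-3) = 1/2.
  I_3 has length 1/2 - (-2) = 5/2.
  I_4 has length 5/4 - 3/4 = 1/2.
  I_5 has length 13/4 - 9/4 = 1.
Summing:
  m(E) = 3 + 1/2 + 5/2 + 1/2 + 1 = 15/2.

15/2


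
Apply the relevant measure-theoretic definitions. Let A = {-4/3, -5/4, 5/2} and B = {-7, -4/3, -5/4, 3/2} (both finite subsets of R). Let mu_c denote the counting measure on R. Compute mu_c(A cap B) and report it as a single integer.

Counting measure on a finite set equals cardinality. mu_c(A cap B) = |A cap B| (elements appearing in both).
Enumerating the elements of A that also lie in B gives 2 element(s).
So mu_c(A cap B) = 2.

2


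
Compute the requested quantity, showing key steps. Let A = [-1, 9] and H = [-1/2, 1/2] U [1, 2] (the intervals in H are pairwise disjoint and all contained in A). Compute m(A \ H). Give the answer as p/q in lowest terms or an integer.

The ambient interval has length m(A) = 9 - (-1) = 10.
Since the holes are disjoint and sit inside A, by finite additivity
  m(H) = sum_i (b_i - a_i), and m(A \ H) = m(A) - m(H).
Computing the hole measures:
  m(H_1) = 1/2 - (-1/2) = 1.
  m(H_2) = 2 - 1 = 1.
Summed: m(H) = 1 + 1 = 2.
So m(A \ H) = 10 - 2 = 8.

8


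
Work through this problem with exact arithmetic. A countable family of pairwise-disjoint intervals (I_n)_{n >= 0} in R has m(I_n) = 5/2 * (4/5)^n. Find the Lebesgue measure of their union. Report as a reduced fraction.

By countable additivity of the Lebesgue measure on pairwise disjoint measurable sets,
  m(union_{n >= 0} I_n) = sum_{n >= 0} m(I_n) = sum_{n >= 0} a * r^n,
  with a = 5/2 and r = 4/5.
Since 0 < r = 4/5 < 1, the geometric series converges:
  sum_{n >= 0} a * r^n = a / (1 - r).
  = 5/2 / (1 - 4/5)
  = 5/2 / (1/5)
  = 25/2.

25/2


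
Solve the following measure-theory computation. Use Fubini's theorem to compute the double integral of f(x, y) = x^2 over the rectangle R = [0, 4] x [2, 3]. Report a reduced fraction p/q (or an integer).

f(x, y) is a tensor product of a function of x and a function of y, and both factors are bounded continuous (hence Lebesgue integrable) on the rectangle, so Fubini's theorem applies:
  integral_R f d(m x m) = (integral_a1^b1 x^2 dx) * (integral_a2^b2 1 dy).
Inner integral in x: integral_{0}^{4} x^2 dx = (4^3 - 0^3)/3
  = 64/3.
Inner integral in y: integral_{2}^{3} 1 dy = (3^1 - 2^1)/1
  = 1.
Product: (64/3) * (1) = 64/3.

64/3


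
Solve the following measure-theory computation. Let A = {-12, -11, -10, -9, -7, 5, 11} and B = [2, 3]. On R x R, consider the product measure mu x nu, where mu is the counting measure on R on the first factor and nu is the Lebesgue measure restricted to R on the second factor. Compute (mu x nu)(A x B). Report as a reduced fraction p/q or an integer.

For a measurable rectangle A x B, the product measure satisfies
  (mu x nu)(A x B) = mu(A) * nu(B).
  mu(A) = 7.
  nu(B) = 1.
  (mu x nu)(A x B) = 7 * 1 = 7.

7


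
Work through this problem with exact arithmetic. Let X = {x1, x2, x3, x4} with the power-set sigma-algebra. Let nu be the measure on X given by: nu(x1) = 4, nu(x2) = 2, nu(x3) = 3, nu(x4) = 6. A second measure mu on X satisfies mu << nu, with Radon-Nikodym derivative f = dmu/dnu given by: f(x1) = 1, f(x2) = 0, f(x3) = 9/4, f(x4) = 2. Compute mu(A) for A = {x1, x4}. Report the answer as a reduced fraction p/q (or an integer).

By the defining property of the Radon-Nikodym derivative, for every measurable set A,
  mu(A) = integral_A f dnu.
Since nu is a discrete measure concentrated on the atoms of X, the integral over A reduces to the sum
  mu(A) = sum_{x in A} f(x) * nu({x}).
Computing each term:
  x1: f(x1) * nu(x1) = 1 * 4 = 4.
  x4: f(x4) * nu(x4) = 2 * 6 = 12.
Summing: mu(A) = 4 + 12 = 16.

16


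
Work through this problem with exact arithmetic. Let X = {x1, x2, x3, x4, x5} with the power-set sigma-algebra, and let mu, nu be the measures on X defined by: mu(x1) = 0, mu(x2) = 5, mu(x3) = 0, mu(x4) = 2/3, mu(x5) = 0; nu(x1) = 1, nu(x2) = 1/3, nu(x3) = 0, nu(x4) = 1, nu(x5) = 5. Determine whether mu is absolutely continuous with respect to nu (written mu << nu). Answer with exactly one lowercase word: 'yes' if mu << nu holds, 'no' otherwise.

mu << nu means: every nu-null measurable set is also mu-null; equivalently, for every atom x, if nu({x}) = 0 then mu({x}) = 0.
Checking each atom:
  x1: nu = 1 > 0 -> no constraint.
  x2: nu = 1/3 > 0 -> no constraint.
  x3: nu = 0, mu = 0 -> consistent with mu << nu.
  x4: nu = 1 > 0 -> no constraint.
  x5: nu = 5 > 0 -> no constraint.
No atom violates the condition. Therefore mu << nu.

yes


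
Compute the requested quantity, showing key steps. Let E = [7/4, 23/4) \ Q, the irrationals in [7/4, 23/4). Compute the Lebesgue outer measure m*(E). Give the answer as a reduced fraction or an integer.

The interval I = [7/4, 23/4) has m(I) = 23/4 - 7/4 = 4 (endpoints are measure-zero, so open/closed/half-open agree). Write I = (I cap Q) u (I \ Q). The rationals in I are countable, so m*(I cap Q) = 0 (cover each rational by intervals whose total length is arbitrarily small). By countable subadditivity m*(I) <= m*(I cap Q) + m*(I \ Q), hence m*(I \ Q) >= m(I) = 4. The reverse inequality m*(I \ Q) <= m*(I) = 4 is trivial since (I \ Q) is a subset of I. Therefore m*(I \ Q) = 4.

4


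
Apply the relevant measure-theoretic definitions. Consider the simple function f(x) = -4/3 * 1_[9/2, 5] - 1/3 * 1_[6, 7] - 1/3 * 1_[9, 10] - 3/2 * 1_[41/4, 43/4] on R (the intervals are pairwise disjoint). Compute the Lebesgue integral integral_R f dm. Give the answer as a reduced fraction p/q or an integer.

For a simple function f = sum_i c_i * 1_{A_i} with disjoint A_i,
  integral f dm = sum_i c_i * m(A_i).
Lengths of the A_i:
  m(A_1) = 5 - 9/2 = 1/2.
  m(A_2) = 7 - 6 = 1.
  m(A_3) = 10 - 9 = 1.
  m(A_4) = 43/4 - 41/4 = 1/2.
Contributions c_i * m(A_i):
  (-4/3) * (1/2) = -2/3.
  (-1/3) * (1) = -1/3.
  (-1/3) * (1) = -1/3.
  (-3/2) * (1/2) = -3/4.
Total: -2/3 - 1/3 - 1/3 - 3/4 = -25/12.

-25/12


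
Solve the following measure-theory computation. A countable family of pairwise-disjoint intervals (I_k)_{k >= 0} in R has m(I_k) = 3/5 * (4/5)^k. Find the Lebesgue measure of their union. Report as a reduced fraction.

By countable additivity of the Lebesgue measure on pairwise disjoint measurable sets,
  m(union_{k >= 0} I_k) = sum_{k >= 0} m(I_k) = sum_{k >= 0} a * r^k,
  with a = 3/5 and r = 4/5.
Since 0 < r = 4/5 < 1, the geometric series converges:
  sum_{k >= 0} a * r^k = a / (1 - r).
  = 3/5 / (1 - 4/5)
  = 3/5 / (1/5)
  = 3.

3


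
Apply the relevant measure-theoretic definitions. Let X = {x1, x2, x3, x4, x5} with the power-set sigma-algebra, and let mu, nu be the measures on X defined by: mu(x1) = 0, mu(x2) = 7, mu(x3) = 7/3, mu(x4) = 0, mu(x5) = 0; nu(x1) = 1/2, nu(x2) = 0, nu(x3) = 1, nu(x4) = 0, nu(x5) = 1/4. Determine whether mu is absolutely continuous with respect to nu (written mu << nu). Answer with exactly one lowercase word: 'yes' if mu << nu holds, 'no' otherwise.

mu << nu means: every nu-null measurable set is also mu-null; equivalently, for every atom x, if nu({x}) = 0 then mu({x}) = 0.
Checking each atom:
  x1: nu = 1/2 > 0 -> no constraint.
  x2: nu = 0, mu = 7 > 0 -> violates mu << nu.
  x3: nu = 1 > 0 -> no constraint.
  x4: nu = 0, mu = 0 -> consistent with mu << nu.
  x5: nu = 1/4 > 0 -> no constraint.
The atom(s) x2 violate the condition (nu = 0 but mu > 0). Therefore mu is NOT absolutely continuous w.r.t. nu.

no


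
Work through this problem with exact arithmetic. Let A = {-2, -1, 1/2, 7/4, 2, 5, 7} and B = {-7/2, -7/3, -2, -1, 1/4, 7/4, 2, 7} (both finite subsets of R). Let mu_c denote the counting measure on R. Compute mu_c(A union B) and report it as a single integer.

Counting measure on a finite set equals cardinality. By inclusion-exclusion, |A union B| = |A| + |B| - |A cap B|.
|A| = 7, |B| = 8, |A cap B| = 5.
So mu_c(A union B) = 7 + 8 - 5 = 10.

10


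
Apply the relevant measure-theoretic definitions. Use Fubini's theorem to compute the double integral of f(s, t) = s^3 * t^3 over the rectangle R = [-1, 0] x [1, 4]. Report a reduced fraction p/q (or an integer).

f(s, t) is a tensor product of a function of s and a function of t, and both factors are bounded continuous (hence Lebesgue integrable) on the rectangle, so Fubini's theorem applies:
  integral_R f d(m x m) = (integral_a1^b1 s^3 ds) * (integral_a2^b2 t^3 dt).
Inner integral in s: integral_{-1}^{0} s^3 ds = (0^4 - (-1)^4)/4
  = -1/4.
Inner integral in t: integral_{1}^{4} t^3 dt = (4^4 - 1^4)/4
  = 255/4.
Product: (-1/4) * (255/4) = -255/16.

-255/16


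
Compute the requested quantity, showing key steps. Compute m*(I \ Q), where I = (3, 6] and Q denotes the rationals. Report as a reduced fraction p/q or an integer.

The interval I = (3, 6] has m(I) = 6 - 3 = 3 (endpoints are measure-zero, so open/closed/half-open agree). Write I = (I cap Q) u (I \ Q). The rationals in I are countable, so m*(I cap Q) = 0 (cover each rational by intervals whose total length is arbitrarily small). By countable subadditivity m*(I) <= m*(I cap Q) + m*(I \ Q), hence m*(I \ Q) >= m(I) = 3. The reverse inequality m*(I \ Q) <= m*(I) = 3 is trivial since (I \ Q) is a subset of I. Therefore m*(I \ Q) = 3.

3


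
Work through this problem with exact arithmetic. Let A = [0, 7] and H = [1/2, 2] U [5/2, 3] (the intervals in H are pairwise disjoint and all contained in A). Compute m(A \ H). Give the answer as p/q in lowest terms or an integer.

The ambient interval has length m(A) = 7 - 0 = 7.
Since the holes are disjoint and sit inside A, by finite additivity
  m(H) = sum_i (b_i - a_i), and m(A \ H) = m(A) - m(H).
Computing the hole measures:
  m(H_1) = 2 - 1/2 = 3/2.
  m(H_2) = 3 - 5/2 = 1/2.
Summed: m(H) = 3/2 + 1/2 = 2.
So m(A \ H) = 7 - 2 = 5.

5


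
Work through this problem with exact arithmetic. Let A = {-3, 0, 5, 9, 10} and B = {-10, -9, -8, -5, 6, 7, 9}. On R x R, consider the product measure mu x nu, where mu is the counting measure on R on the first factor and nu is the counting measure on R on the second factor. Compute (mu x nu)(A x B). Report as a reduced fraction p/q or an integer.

For a measurable rectangle A x B, the product measure satisfies
  (mu x nu)(A x B) = mu(A) * nu(B).
  mu(A) = 5.
  nu(B) = 7.
  (mu x nu)(A x B) = 5 * 7 = 35.

35


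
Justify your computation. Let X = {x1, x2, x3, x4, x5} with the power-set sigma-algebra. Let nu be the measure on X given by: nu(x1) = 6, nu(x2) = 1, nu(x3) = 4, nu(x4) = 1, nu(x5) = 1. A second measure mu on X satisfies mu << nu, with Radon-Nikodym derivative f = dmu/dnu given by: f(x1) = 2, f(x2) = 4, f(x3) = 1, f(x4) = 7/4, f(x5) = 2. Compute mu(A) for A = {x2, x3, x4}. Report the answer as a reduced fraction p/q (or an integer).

By the defining property of the Radon-Nikodym derivative, for every measurable set A,
  mu(A) = integral_A f dnu.
Since nu is a discrete measure concentrated on the atoms of X, the integral over A reduces to the sum
  mu(A) = sum_{x in A} f(x) * nu({x}).
Computing each term:
  x2: f(x2) * nu(x2) = 4 * 1 = 4.
  x3: f(x3) * nu(x3) = 1 * 4 = 4.
  x4: f(x4) * nu(x4) = 7/4 * 1 = 7/4.
Summing: mu(A) = 4 + 4 + 7/4 = 39/4.

39/4


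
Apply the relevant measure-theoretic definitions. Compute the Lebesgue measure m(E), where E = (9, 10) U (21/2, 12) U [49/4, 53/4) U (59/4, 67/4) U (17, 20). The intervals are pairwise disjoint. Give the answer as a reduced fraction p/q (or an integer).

For pairwise disjoint intervals, m(union_i I_i) = sum_i m(I_i),
and m is invariant under swapping open/closed endpoints (single points have measure 0).
So m(E) = sum_i (b_i - a_i).
  I_1 has length 10 - 9 = 1.
  I_2 has length 12 - 21/2 = 3/2.
  I_3 has length 53/4 - 49/4 = 1.
  I_4 has length 67/4 - 59/4 = 2.
  I_5 has length 20 - 17 = 3.
Summing:
  m(E) = 1 + 3/2 + 1 + 2 + 3 = 17/2.

17/2


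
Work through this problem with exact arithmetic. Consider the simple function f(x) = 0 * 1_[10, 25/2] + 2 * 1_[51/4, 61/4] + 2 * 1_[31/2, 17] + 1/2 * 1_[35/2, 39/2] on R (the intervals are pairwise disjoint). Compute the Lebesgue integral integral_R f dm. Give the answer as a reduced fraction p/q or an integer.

For a simple function f = sum_i c_i * 1_{A_i} with disjoint A_i,
  integral f dm = sum_i c_i * m(A_i).
Lengths of the A_i:
  m(A_1) = 25/2 - 10 = 5/2.
  m(A_2) = 61/4 - 51/4 = 5/2.
  m(A_3) = 17 - 31/2 = 3/2.
  m(A_4) = 39/2 - 35/2 = 2.
Contributions c_i * m(A_i):
  (0) * (5/2) = 0.
  (2) * (5/2) = 5.
  (2) * (3/2) = 3.
  (1/2) * (2) = 1.
Total: 0 + 5 + 3 + 1 = 9.

9


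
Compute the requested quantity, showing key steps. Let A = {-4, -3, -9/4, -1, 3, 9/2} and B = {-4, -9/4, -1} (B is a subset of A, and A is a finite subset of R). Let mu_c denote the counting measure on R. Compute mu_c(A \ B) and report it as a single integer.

Counting measure assigns mu_c(E) = |E| (number of elements) when E is finite. For B subset A, A \ B is the set of elements of A not in B, so |A \ B| = |A| - |B|.
|A| = 6, |B| = 3, so mu_c(A \ B) = 6 - 3 = 3.

3


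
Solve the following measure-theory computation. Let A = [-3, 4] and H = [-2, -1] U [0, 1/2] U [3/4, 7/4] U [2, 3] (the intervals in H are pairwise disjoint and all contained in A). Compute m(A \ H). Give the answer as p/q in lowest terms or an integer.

The ambient interval has length m(A) = 4 - (-3) = 7.
Since the holes are disjoint and sit inside A, by finite additivity
  m(H) = sum_i (b_i - a_i), and m(A \ H) = m(A) - m(H).
Computing the hole measures:
  m(H_1) = -1 - (-2) = 1.
  m(H_2) = 1/2 - 0 = 1/2.
  m(H_3) = 7/4 - 3/4 = 1.
  m(H_4) = 3 - 2 = 1.
Summed: m(H) = 1 + 1/2 + 1 + 1 = 7/2.
So m(A \ H) = 7 - 7/2 = 7/2.

7/2


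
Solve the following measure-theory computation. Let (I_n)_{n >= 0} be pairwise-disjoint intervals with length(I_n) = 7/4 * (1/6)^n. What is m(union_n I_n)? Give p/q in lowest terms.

By countable additivity of the Lebesgue measure on pairwise disjoint measurable sets,
  m(union_{n >= 0} I_n) = sum_{n >= 0} m(I_n) = sum_{n >= 0} a * r^n,
  with a = 7/4 and r = 1/6.
Since 0 < r = 1/6 < 1, the geometric series converges:
  sum_{n >= 0} a * r^n = a / (1 - r).
  = 7/4 / (1 - 1/6)
  = 7/4 / (5/6)
  = 21/10.

21/10


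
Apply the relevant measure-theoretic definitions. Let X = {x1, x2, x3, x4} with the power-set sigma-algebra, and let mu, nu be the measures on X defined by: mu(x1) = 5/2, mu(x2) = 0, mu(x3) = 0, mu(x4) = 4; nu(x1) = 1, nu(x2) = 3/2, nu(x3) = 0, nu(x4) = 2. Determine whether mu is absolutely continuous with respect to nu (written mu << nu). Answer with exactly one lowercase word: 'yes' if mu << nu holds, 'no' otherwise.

mu << nu means: every nu-null measurable set is also mu-null; equivalently, for every atom x, if nu({x}) = 0 then mu({x}) = 0.
Checking each atom:
  x1: nu = 1 > 0 -> no constraint.
  x2: nu = 3/2 > 0 -> no constraint.
  x3: nu = 0, mu = 0 -> consistent with mu << nu.
  x4: nu = 2 > 0 -> no constraint.
No atom violates the condition. Therefore mu << nu.

yes


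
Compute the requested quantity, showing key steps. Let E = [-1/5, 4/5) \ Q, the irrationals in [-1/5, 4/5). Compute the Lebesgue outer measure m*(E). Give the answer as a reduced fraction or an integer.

The interval I = [-1/5, 4/5) has m(I) = 4/5 - (-1/5) = 1 (endpoints are measure-zero, so open/closed/half-open agree). Write I = (I cap Q) u (I \ Q). The rationals in I are countable, so m*(I cap Q) = 0 (cover each rational by intervals whose total length is arbitrarily small). By countable subadditivity m*(I) <= m*(I cap Q) + m*(I \ Q), hence m*(I \ Q) >= m(I) = 1. The reverse inequality m*(I \ Q) <= m*(I) = 1 is trivial since (I \ Q) is a subset of I. Therefore m*(I \ Q) = 1.

1


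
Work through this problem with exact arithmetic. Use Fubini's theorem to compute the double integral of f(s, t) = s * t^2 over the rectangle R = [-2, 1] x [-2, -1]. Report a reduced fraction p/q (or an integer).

f(s, t) is a tensor product of a function of s and a function of t, and both factors are bounded continuous (hence Lebesgue integrable) on the rectangle, so Fubini's theorem applies:
  integral_R f d(m x m) = (integral_a1^b1 s ds) * (integral_a2^b2 t^2 dt).
Inner integral in s: integral_{-2}^{1} s ds = (1^2 - (-2)^2)/2
  = -3/2.
Inner integral in t: integral_{-2}^{-1} t^2 dt = ((-1)^3 - (-2)^3)/3
  = 7/3.
Product: (-3/2) * (7/3) = -7/2.

-7/2


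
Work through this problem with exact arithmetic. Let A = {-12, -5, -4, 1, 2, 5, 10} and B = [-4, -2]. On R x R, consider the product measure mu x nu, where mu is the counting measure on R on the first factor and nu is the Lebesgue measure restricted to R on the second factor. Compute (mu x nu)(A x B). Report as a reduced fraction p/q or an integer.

For a measurable rectangle A x B, the product measure satisfies
  (mu x nu)(A x B) = mu(A) * nu(B).
  mu(A) = 7.
  nu(B) = 2.
  (mu x nu)(A x B) = 7 * 2 = 14.

14


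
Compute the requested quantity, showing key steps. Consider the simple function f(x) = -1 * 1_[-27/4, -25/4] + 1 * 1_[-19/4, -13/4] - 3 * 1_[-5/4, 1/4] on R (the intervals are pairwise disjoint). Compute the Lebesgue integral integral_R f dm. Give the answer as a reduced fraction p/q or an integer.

For a simple function f = sum_i c_i * 1_{A_i} with disjoint A_i,
  integral f dm = sum_i c_i * m(A_i).
Lengths of the A_i:
  m(A_1) = -25/4 - (-27/4) = 1/2.
  m(A_2) = -13/4 - (-19/4) = 3/2.
  m(A_3) = 1/4 - (-5/4) = 3/2.
Contributions c_i * m(A_i):
  (-1) * (1/2) = -1/2.
  (1) * (3/2) = 3/2.
  (-3) * (3/2) = -9/2.
Total: -1/2 + 3/2 - 9/2 = -7/2.

-7/2


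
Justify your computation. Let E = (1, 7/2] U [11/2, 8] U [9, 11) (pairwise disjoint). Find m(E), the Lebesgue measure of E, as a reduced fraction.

For pairwise disjoint intervals, m(union_i I_i) = sum_i m(I_i),
and m is invariant under swapping open/closed endpoints (single points have measure 0).
So m(E) = sum_i (b_i - a_i).
  I_1 has length 7/2 - 1 = 5/2.
  I_2 has length 8 - 11/2 = 5/2.
  I_3 has length 11 - 9 = 2.
Summing:
  m(E) = 5/2 + 5/2 + 2 = 7.

7


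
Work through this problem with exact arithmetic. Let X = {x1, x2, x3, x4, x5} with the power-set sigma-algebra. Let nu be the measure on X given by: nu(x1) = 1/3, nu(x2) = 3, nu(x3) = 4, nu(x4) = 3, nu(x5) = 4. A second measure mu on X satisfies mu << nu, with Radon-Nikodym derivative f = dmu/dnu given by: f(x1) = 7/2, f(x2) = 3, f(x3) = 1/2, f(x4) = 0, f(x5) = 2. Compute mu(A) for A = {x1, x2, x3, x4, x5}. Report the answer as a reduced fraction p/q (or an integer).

By the defining property of the Radon-Nikodym derivative, for every measurable set A,
  mu(A) = integral_A f dnu.
Since nu is a discrete measure concentrated on the atoms of X, the integral over A reduces to the sum
  mu(A) = sum_{x in A} f(x) * nu({x}).
Computing each term:
  x1: f(x1) * nu(x1) = 7/2 * 1/3 = 7/6.
  x2: f(x2) * nu(x2) = 3 * 3 = 9.
  x3: f(x3) * nu(x3) = 1/2 * 4 = 2.
  x4: f(x4) * nu(x4) = 0 * 3 = 0.
  x5: f(x5) * nu(x5) = 2 * 4 = 8.
Summing: mu(A) = 7/6 + 9 + 2 + 0 + 8 = 121/6.

121/6


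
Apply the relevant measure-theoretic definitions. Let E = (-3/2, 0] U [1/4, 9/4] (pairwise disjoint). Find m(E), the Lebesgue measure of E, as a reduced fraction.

For pairwise disjoint intervals, m(union_i I_i) = sum_i m(I_i),
and m is invariant under swapping open/closed endpoints (single points have measure 0).
So m(E) = sum_i (b_i - a_i).
  I_1 has length 0 - (-3/2) = 3/2.
  I_2 has length 9/4 - 1/4 = 2.
Summing:
  m(E) = 3/2 + 2 = 7/2.

7/2


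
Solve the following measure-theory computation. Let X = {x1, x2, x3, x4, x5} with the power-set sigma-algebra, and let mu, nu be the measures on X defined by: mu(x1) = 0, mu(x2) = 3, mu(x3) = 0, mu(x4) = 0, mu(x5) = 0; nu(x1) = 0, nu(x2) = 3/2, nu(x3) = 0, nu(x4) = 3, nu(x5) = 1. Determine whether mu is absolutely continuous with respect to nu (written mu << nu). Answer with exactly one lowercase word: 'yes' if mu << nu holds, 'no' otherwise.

mu << nu means: every nu-null measurable set is also mu-null; equivalently, for every atom x, if nu({x}) = 0 then mu({x}) = 0.
Checking each atom:
  x1: nu = 0, mu = 0 -> consistent with mu << nu.
  x2: nu = 3/2 > 0 -> no constraint.
  x3: nu = 0, mu = 0 -> consistent with mu << nu.
  x4: nu = 3 > 0 -> no constraint.
  x5: nu = 1 > 0 -> no constraint.
No atom violates the condition. Therefore mu << nu.

yes


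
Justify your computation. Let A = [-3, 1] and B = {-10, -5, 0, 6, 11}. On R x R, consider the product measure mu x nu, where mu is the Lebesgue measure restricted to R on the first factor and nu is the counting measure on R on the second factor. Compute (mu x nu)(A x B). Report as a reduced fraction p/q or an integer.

For a measurable rectangle A x B, the product measure satisfies
  (mu x nu)(A x B) = mu(A) * nu(B).
  mu(A) = 4.
  nu(B) = 5.
  (mu x nu)(A x B) = 4 * 5 = 20.

20


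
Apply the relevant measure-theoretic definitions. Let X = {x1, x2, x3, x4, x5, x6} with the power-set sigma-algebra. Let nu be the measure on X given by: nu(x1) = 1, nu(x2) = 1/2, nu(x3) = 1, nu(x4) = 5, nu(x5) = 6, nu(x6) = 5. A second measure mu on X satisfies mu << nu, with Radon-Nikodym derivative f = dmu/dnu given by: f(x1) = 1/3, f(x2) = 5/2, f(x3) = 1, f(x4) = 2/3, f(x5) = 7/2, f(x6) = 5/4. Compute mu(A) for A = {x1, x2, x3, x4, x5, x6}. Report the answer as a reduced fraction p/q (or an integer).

By the defining property of the Radon-Nikodym derivative, for every measurable set A,
  mu(A) = integral_A f dnu.
Since nu is a discrete measure concentrated on the atoms of X, the integral over A reduces to the sum
  mu(A) = sum_{x in A} f(x) * nu({x}).
Computing each term:
  x1: f(x1) * nu(x1) = 1/3 * 1 = 1/3.
  x2: f(x2) * nu(x2) = 5/2 * 1/2 = 5/4.
  x3: f(x3) * nu(x3) = 1 * 1 = 1.
  x4: f(x4) * nu(x4) = 2/3 * 5 = 10/3.
  x5: f(x5) * nu(x5) = 7/2 * 6 = 21.
  x6: f(x6) * nu(x6) = 5/4 * 5 = 25/4.
Summing: mu(A) = 1/3 + 5/4 + 1 + 10/3 + 21 + 25/4 = 199/6.

199/6


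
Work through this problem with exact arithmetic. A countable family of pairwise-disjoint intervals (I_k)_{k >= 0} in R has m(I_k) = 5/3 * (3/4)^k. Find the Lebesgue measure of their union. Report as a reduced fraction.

By countable additivity of the Lebesgue measure on pairwise disjoint measurable sets,
  m(union_{k >= 0} I_k) = sum_{k >= 0} m(I_k) = sum_{k >= 0} a * r^k,
  with a = 5/3 and r = 3/4.
Since 0 < r = 3/4 < 1, the geometric series converges:
  sum_{k >= 0} a * r^k = a / (1 - r).
  = 5/3 / (1 - 3/4)
  = 5/3 / (1/4)
  = 20/3.

20/3


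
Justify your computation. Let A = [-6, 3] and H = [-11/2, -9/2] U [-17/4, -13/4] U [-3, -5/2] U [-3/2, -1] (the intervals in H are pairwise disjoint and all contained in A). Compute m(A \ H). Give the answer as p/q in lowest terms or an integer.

The ambient interval has length m(A) = 3 - (-6) = 9.
Since the holes are disjoint and sit inside A, by finite additivity
  m(H) = sum_i (b_i - a_i), and m(A \ H) = m(A) - m(H).
Computing the hole measures:
  m(H_1) = -9/2 - (-11/2) = 1.
  m(H_2) = -13/4 - (-17/4) = 1.
  m(H_3) = -5/2 - (-3) = 1/2.
  m(H_4) = -1 - (-3/2) = 1/2.
Summed: m(H) = 1 + 1 + 1/2 + 1/2 = 3.
So m(A \ H) = 9 - 3 = 6.

6


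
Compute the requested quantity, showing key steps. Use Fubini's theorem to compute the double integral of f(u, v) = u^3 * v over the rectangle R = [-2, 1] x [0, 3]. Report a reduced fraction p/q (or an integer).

f(u, v) is a tensor product of a function of u and a function of v, and both factors are bounded continuous (hence Lebesgue integrable) on the rectangle, so Fubini's theorem applies:
  integral_R f d(m x m) = (integral_a1^b1 u^3 du) * (integral_a2^b2 v dv).
Inner integral in u: integral_{-2}^{1} u^3 du = (1^4 - (-2)^4)/4
  = -15/4.
Inner integral in v: integral_{0}^{3} v dv = (3^2 - 0^2)/2
  = 9/2.
Product: (-15/4) * (9/2) = -135/8.

-135/8


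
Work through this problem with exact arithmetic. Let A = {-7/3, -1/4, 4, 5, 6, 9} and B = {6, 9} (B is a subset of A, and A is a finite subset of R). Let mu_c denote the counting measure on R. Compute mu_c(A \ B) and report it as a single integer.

Counting measure assigns mu_c(E) = |E| (number of elements) when E is finite. For B subset A, A \ B is the set of elements of A not in B, so |A \ B| = |A| - |B|.
|A| = 6, |B| = 2, so mu_c(A \ B) = 6 - 2 = 4.

4


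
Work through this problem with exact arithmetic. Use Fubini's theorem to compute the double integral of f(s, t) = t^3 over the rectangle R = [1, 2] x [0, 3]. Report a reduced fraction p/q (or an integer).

f(s, t) is a tensor product of a function of s and a function of t, and both factors are bounded continuous (hence Lebesgue integrable) on the rectangle, so Fubini's theorem applies:
  integral_R f d(m x m) = (integral_a1^b1 1 ds) * (integral_a2^b2 t^3 dt).
Inner integral in s: integral_{1}^{2} 1 ds = (2^1 - 1^1)/1
  = 1.
Inner integral in t: integral_{0}^{3} t^3 dt = (3^4 - 0^4)/4
  = 81/4.
Product: (1) * (81/4) = 81/4.

81/4
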